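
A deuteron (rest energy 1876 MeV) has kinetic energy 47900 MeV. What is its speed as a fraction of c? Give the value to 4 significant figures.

γ = 1 + K/(m₀c²) = 1 + 47900/1876 = 26.5330
β = √(1 − 1/γ²) = 0.9993

β ≈ 0.9993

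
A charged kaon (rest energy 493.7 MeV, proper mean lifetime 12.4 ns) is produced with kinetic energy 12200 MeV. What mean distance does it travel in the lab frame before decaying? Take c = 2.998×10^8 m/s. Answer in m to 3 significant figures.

γ = 1 + K/(m₀c²) = 1 + 12200/493.7 = 25.711
β = √(1 − 1/γ²) = 0.99924
Dilated lifetime: γτ₀ = 25.711 × 12.4 ns = 318.82 ns
d = βc·γτ₀ = 0.99924 × (2.998×10^8 m/s) × 3.1882×10^-7 s = 95.5 m

d ≈ 95.5 m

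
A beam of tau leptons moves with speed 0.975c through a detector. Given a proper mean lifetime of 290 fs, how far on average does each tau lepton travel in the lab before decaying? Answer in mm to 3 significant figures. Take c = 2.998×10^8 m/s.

γ = 1/√(1 − 0.975²) = 4.5004
Dilated lifetime: Δt = γτ₀ = 4.5004 × 290 fs = 1305.1 fs
d = vΔt = 0.975c × 1305.1 fs = 2.9230×10^8 m/s × 1.3051×10^-12 s = 0.381 mm

d ≈ 0.381 mm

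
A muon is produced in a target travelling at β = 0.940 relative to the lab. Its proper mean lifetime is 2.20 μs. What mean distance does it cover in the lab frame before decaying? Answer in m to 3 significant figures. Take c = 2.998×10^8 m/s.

d ≈ 1820 m

γ = 1/√(1 − 0.940²) = 2.9311
Dilated lifetime: Δt = γτ₀ = 2.9311 × 2.20 μs = 6.4483 μs
d = vΔt = 0.940c × 6.4483 μs = 2.8181×10^8 m/s × 6.4483×10^-6 s = 1820 m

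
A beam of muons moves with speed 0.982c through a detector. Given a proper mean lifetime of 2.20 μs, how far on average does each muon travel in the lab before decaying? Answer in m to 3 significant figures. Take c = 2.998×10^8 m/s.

γ = 1/√(1 − 0.982²) = 5.2943
Dilated lifetime: Δt = γτ₀ = 5.2943 × 2.20 μs = 11.648 μs
d = vΔt = 0.982c × 11.648 μs = 2.9440×10^8 m/s × 1.1648×10^-5 s = 3430 m

d ≈ 3430 m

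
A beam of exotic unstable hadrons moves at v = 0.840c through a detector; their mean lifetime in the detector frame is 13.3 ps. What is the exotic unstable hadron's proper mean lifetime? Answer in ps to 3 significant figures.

γ = 1/√(1 − 0.840²) = 1.8430
Proper time: τ₀ = Δt/γ = 13.3/1.8430 = 7.22 ps

τ₀ ≈ 7.22 ps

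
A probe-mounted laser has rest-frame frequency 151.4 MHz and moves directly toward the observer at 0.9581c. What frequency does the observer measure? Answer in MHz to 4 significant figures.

Relativistic Doppler: f_obs = f_src √((1+β)/(1−β))
= 151.4 × √(1.95810/0.0419000) = 151.4 × 6.83613 = 1035 MHz

f_obs ≈ 1035 MHz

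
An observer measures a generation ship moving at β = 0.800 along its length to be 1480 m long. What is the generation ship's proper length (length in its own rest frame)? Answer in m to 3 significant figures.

γ = 1/√(1 − 0.800²) = 1.6667
L₀ = γL = 1.6667 × 1480 = 2470 m

L₀ ≈ 2470 m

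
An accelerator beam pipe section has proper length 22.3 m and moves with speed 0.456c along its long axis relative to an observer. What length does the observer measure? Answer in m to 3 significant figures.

γ = 1/√(1 − 0.456²) = 1.1236
Length contraction: L = L₀/γ = 22.3/1.1236 = 19.8 m

L ≈ 19.8 m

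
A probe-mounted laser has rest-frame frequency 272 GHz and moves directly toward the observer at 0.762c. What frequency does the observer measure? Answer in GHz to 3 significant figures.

f_obs ≈ 740 GHz

Relativistic Doppler: f_obs = f_src √((1+β)/(1−β))
= 272 × √(1.7620/0.23800) = 272 × 2.7209 = 740 GHz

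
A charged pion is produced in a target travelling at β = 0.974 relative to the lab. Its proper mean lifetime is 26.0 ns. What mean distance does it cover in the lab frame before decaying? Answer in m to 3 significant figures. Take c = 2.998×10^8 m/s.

d ≈ 33.5 m

γ = 1/√(1 − 0.974²) = 4.4141
Dilated lifetime: Δt = γτ₀ = 4.4141 × 26.0 ns = 114.77 ns
d = vΔt = 0.974c × 114.77 ns = 2.9201×10^8 m/s × 1.1477×10^-7 s = 33.5 m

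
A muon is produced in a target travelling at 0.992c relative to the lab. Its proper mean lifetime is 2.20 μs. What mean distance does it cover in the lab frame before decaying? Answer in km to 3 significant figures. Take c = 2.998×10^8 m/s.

d ≈ 5.18 km

γ = 1/√(1 − 0.992²) = 7.9216
Dilated lifetime: Δt = γτ₀ = 7.9216 × 2.20 μs = 17.427 μs
d = vΔt = 0.992c × 17.427 μs = 2.9740×10^8 m/s × 1.7427×10^-5 s = 5.18 km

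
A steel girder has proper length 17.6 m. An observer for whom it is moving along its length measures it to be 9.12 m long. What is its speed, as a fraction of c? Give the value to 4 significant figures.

β ≈ 0.8553

γ = L₀/L = 17.6/9.12 = 1.92982
β = √(1 − 1/γ²) = 0.8553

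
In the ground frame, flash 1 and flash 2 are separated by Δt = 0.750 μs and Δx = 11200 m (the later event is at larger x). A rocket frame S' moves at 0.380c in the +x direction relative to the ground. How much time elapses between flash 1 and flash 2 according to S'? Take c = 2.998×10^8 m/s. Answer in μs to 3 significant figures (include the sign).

γ = 1/√(1 − 0.380²) = 1.0811
Δt' = γ(Δt − vΔx/c²) = 1.0811 × (0.750 μs − 0.380×11200 m / (2.998×10^8 m/s))
= 1.0811 × (-13.446 μs) = -14.5 μs

Δt' ≈ -14.5 μs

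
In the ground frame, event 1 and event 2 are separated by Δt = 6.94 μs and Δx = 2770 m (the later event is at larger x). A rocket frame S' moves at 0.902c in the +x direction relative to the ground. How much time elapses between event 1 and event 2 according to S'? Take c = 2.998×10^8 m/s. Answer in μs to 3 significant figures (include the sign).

γ = 1/√(1 − 0.902²) = 2.3162
Δt' = γ(Δt − vΔx/c²) = 2.3162 × (6.94 μs − 0.902×2770 m / (2.998×10^8 m/s))
= 2.3162 × (-1.3940 μs) = -3.23 μs

Δt' ≈ -3.23 μs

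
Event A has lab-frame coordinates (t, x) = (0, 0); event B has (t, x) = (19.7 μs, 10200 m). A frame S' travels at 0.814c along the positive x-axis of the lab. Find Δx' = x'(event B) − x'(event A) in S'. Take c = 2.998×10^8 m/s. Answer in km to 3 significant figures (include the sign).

Δx' ≈ 9.28 km

γ = 1/√(1 − 0.814²) = 1.7216
Δx' = γ(Δx − vΔt) = 1.7216 × (10200 m − 0.814×(2.998×10^8 m/s)×19.7×10^-6 s)
= 1.7216 × (5392.5 m) = 9.28 km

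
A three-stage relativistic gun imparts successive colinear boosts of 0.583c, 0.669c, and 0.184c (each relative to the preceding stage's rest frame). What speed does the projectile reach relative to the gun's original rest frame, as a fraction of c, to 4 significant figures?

u ≈ 0.9305c

Compose boost 2: (0.669 + 0.583)/(1 + 0.669×0.583) = 1.252/1.39003 = 0.900702
Compose boost 3: (0.184 + 0.900702)/(1 + 0.184×0.900702) = 1.08470/1.16573 = 0.9305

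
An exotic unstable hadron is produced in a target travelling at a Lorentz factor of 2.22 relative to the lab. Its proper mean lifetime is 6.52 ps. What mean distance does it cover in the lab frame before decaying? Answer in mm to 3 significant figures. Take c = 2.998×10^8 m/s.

β = √(1 − 1/γ²) = √(1 − 1/2.22²) = 0.89280
Dilated lifetime: Δt = γτ₀ = 2.22 × 6.52 ps = 14.474 ps
d = vΔt = 0.89280c × 14.474 ps = 2.6766×10^8 m/s × 1.4474×10^-11 s = 3.87 mm

d ≈ 3.87 mm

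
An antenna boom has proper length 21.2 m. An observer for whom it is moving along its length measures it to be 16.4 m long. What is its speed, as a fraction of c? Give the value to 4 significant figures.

β ≈ 0.6337

γ = L₀/L = 21.2/16.4 = 1.29268
β = √(1 − 1/γ²) = 0.6337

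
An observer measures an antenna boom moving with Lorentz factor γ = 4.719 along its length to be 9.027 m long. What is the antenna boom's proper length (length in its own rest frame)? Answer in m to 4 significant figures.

γ = 4.719 (given)
L₀ = γL = 4.719 × 9.027 = 42.60 m

L₀ ≈ 42.60 m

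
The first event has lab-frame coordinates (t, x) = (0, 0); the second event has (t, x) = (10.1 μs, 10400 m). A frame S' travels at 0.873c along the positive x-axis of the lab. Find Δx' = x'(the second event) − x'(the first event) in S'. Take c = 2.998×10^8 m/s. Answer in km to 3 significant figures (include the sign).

Δx' ≈ 15.9 km

γ = 1/√(1 − 0.873²) = 2.0504
Δx' = γ(Δx − vΔt) = 2.0504 × (10400 m − 0.873×(2.998×10^8 m/s)×10.1×10^-6 s)
= 2.0504 × (7756.6 m) = 15.9 km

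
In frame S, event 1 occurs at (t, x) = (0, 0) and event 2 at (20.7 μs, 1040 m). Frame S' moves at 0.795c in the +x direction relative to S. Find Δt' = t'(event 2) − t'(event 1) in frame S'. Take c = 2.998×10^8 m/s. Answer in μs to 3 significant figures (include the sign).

Δt' ≈ 29.6 μs

γ = 1/√(1 − 0.795²) = 1.6485
Δt' = γ(Δt − vΔx/c²) = 1.6485 × (20.7 μs − 0.795×1040 m / (2.998×10^8 m/s))
= 1.6485 × (17.942 μs) = 29.6 μs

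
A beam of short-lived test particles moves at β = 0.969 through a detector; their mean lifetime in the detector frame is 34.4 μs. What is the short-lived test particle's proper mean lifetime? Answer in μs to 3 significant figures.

τ₀ ≈ 8.50 μs

γ = 1/√(1 − 0.969²) = 4.0476
Proper time: τ₀ = Δt/γ = 34.4/4.0476 = 8.50 μs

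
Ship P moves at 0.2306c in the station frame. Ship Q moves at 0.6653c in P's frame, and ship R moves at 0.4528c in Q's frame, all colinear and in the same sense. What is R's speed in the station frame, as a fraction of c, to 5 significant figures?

Compose boost 2: (0.6653 + 0.2306)/(1 + 0.6653×0.2306) = 0.89590/1.153418 = 0.7767348
Compose boost 3: (0.4528 + 0.7767348)/(1 + 0.4528×0.7767348) = 1.229535/1.351706 = 0.90962

u ≈ 0.90962c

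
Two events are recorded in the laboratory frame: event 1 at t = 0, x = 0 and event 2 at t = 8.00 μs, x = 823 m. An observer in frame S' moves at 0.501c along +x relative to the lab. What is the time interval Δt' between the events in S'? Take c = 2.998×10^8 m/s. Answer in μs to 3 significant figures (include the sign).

γ = 1/√(1 − 0.501²) = 1.1555
Δt' = γ(Δt − vΔx/c²) = 1.1555 × (8.00 μs − 0.501×823 m / (2.998×10^8 m/s))
= 1.1555 × (6.6247 μs) = 7.65 μs

Δt' ≈ 7.65 μs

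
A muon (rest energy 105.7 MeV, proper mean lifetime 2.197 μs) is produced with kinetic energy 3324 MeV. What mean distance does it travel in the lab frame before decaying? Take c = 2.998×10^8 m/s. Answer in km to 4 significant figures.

d ≈ 21.36 km

γ = 1 + K/(m₀c²) = 1 + 3324/105.7 = 32.4475
β = √(1 − 1/γ²) = 0.999525
Dilated lifetime: γτ₀ = 32.4475 × 2.197 μs = 71.2871 μs
d = βc·γτ₀ = 0.999525 × (2.998×10^8 m/s) × 7.12871×10^-5 s = 21.36 km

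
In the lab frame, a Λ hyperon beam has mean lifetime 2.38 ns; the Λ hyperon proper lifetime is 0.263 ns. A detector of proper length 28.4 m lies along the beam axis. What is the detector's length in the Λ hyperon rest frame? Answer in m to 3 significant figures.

L ≈ 3.14 m

Time dilation ⇒ γ = Δt/τ₀ = 2.38/0.263 = 9.0494
Length contraction: L = L₀/γ = 28.4/9.0494 = 3.14 m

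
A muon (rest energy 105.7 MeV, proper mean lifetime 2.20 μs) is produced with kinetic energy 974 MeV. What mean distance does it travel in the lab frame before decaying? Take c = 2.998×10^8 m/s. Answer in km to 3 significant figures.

d ≈ 6.70 km

γ = 1 + K/(m₀c²) = 1 + 974/105.7 = 10.215
β = √(1 − 1/γ²) = 0.99520
Dilated lifetime: γτ₀ = 10.215 × 2.20 μs = 22.472 μs
d = βc·γτ₀ = 0.99520 × (2.998×10^8 m/s) × 2.2472×10^-5 s = 6.70 km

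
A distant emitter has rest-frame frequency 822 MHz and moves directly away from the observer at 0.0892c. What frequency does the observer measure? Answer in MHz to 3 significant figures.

f_obs ≈ 752 MHz

Relativistic Doppler: f_obs = f_src √((1−β)/(1+β))
= 822 × √(0.91080/1.0892) = 822 × 0.91445 = 752 MHz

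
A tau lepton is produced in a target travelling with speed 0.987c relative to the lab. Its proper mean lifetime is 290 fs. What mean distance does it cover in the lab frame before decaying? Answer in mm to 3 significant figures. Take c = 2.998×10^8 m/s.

d ≈ 0.534 mm

γ = 1/√(1 − 0.987²) = 6.2220
Dilated lifetime: Δt = γτ₀ = 6.2220 × 290 fs = 1804.4 fs
d = vΔt = 0.987c × 1804.4 fs = 2.9590×10^8 m/s × 1.8044×10^-12 s = 0.534 mm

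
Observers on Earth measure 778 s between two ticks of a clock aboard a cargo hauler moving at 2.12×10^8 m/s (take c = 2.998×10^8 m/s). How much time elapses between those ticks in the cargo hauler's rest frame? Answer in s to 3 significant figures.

β = v/c = 2.12×10^8 / 2.998×10^8 = 0.70714
γ = 1/√(1 − 0.70714²) = 1.4143
Proper time: τ₀ = Δt/γ = 778/1.4143 = 550 s

τ₀ ≈ 550 s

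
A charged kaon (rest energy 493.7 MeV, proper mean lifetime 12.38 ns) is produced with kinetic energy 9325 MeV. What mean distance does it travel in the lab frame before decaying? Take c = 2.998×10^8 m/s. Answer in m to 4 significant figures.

d ≈ 73.72 m

γ = 1 + K/(m₀c²) = 1 + 9325/493.7 = 19.8880
β = √(1 − 1/γ²) = 0.998735
Dilated lifetime: γτ₀ = 19.8880 × 12.38 ns = 246.213 ns
d = βc·γτ₀ = 0.998735 × (2.998×10^8 m/s) × 2.46213×10^-7 s = 73.72 m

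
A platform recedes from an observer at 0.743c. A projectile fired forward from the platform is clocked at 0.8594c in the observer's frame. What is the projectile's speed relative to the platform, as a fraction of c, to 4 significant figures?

Inverse velocity addition: u' = (u − v)/(1 − uv/c²)
= (0.8594 − 0.743)/(1 − 0.8594×0.743) = 0.1164/0.361466 = 0.3220

u' ≈ 0.3220c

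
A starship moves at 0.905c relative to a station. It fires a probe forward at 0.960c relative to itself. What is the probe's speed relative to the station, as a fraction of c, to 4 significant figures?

u ≈ 0.9980c

Relativistic velocity addition: u = (u' + v)/(1 + u'v/c²)
= (0.960 + 0.905)/(1 + 0.960×0.905) = 1.865/1.86880 = 0.9980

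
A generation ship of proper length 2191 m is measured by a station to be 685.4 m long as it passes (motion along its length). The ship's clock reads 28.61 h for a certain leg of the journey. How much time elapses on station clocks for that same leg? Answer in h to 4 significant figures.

Δt ≈ 91.46 h

Length contraction ⇒ γ = L₀/L = 2191/685.4 = 3.19667
Time dilation: Δt = γτ₀ = 3.19667 × 28.61 h = 91.46 h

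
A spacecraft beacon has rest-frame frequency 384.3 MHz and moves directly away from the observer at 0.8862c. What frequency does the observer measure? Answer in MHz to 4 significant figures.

Relativistic Doppler: f_obs = f_src √((1−β)/(1+β))
= 384.3 × √(0.113800/1.88620) = 384.3 × 0.245628 = 94.39 MHz

f_obs ≈ 94.39 MHz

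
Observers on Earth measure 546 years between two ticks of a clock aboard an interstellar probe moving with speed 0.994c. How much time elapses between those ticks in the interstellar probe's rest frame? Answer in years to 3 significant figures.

τ₀ ≈ 59.7 years

γ = 1/√(1 − 0.994²) = 9.1424
Proper time: τ₀ = Δt/γ = 546/9.1424 = 59.7 years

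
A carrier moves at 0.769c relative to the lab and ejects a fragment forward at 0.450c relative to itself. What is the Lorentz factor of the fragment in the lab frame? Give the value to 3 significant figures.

u_lab = (0.450 + 0.769)/(1 + 0.450×0.769) = 1.219/1.34605 = 0.905613
γ = 1/√(1 − 0.905613²) = 2.36

γ ≈ 2.36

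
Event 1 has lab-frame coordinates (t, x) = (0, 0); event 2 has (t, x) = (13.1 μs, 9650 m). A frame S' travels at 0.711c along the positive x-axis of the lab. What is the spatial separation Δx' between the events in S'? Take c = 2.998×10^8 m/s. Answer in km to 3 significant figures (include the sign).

Δx' ≈ 9.75 km

γ = 1/√(1 − 0.711²) = 1.4221
Δx' = γ(Δx − vΔt) = 1.4221 × (9650 m − 0.711×(2.998×10^8 m/s)×13.1×10^-6 s)
= 1.4221 × (6857.6 m) = 9.75 km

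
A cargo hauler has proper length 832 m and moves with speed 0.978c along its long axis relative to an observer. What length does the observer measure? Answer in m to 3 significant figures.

L ≈ 174 m

γ = 1/√(1 − 0.978²) = 4.7938
Length contraction: L = L₀/γ = 832/4.7938 = 174 m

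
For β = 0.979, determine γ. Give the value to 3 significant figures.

γ = 1/√(1 − β²) = 1/√(1 − 0.979²) = 1/√(0.041559) = 4.91

γ ≈ 4.91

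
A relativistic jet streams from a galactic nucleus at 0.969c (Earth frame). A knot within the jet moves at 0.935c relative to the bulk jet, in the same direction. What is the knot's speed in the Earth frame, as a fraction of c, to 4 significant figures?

u ≈ 0.9989c

Relativistic velocity addition: u = (u' + v)/(1 + u'v/c²)
= (0.935 + 0.969)/(1 + 0.935×0.969) = 1.904/1.90602 = 0.9989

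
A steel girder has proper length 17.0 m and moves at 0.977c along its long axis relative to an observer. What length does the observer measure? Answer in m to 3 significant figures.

L ≈ 3.63 m

γ = 1/√(1 − 0.977²) = 4.6896
Length contraction: L = L₀/γ = 17.0/4.6896 = 3.63 m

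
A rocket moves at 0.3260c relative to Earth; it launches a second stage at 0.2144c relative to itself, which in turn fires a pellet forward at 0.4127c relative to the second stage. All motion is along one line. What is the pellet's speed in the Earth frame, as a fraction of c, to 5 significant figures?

Compose boost 2: (0.2144 + 0.3260)/(1 + 0.2144×0.3260) = 0.54040/1.069894 = 0.5050966
Compose boost 3: (0.4127 + 0.5050966)/(1 + 0.4127×0.5050966) = 0.9177966/1.208453 = 0.75948

u ≈ 0.75948c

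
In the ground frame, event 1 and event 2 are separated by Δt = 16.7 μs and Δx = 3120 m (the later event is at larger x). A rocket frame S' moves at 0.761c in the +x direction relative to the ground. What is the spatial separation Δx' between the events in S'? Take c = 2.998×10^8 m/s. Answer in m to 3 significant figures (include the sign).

Δx' ≈ -1060 m

γ = 1/√(1 − 0.761²) = 1.5414
Δx' = γ(Δx − vΔt) = 1.5414 × (3120 m − 0.761×(2.998×10^8 m/s)×16.7×10^-6 s)
= 1.5414 × (-690.07 m) = -1060 m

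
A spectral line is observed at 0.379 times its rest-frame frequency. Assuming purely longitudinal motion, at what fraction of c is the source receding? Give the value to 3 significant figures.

f_obs/f_src = √((1−β)/(1+β)) = 0.379  ⇒  (1−β)/(1+β) = 0.14364
β = |1 − D²|/(1 + D²) = |1 − 0.14364|/(1 + 0.14364) = 0.749

β ≈ 0.749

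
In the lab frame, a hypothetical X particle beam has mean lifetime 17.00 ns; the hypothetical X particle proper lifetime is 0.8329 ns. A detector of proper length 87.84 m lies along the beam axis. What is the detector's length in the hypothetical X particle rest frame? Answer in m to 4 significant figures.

L ≈ 4.304 m

Time dilation ⇒ γ = Δt/τ₀ = 17.00/0.8329 = 20.4106
Length contraction: L = L₀/γ = 87.84/20.4106 = 4.304 m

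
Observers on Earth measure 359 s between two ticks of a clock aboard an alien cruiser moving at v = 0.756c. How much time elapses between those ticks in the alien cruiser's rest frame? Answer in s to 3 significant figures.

τ₀ ≈ 235 s

γ = 1/√(1 − 0.756²) = 1.5277
Proper time: τ₀ = Δt/γ = 359/1.5277 = 235 s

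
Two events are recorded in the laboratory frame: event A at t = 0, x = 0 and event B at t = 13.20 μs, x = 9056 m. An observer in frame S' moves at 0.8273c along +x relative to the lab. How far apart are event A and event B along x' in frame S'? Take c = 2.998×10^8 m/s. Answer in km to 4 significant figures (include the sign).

γ = 1/√(1 − 0.8273²) = 1.78012
Δx' = γ(Δx − vΔt) = 1.78012 × (9056 m − 0.8273×(2.998×10^8 m/s)×13.20×10^-6 s)
= 1.78012 × (5782.08 m) = 10.29 km

Δx' ≈ 10.29 km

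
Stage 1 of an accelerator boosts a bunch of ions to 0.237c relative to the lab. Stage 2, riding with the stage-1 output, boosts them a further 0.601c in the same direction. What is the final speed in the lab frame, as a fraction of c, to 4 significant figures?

u ≈ 0.7335c

Compose boost 2: (0.601 + 0.237)/(1 + 0.601×0.237) = 0.8380/1.14244 = 0.7335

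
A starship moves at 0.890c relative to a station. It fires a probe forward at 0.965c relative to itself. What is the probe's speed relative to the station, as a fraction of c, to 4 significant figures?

Relativistic velocity addition: u = (u' + v)/(1 + u'v/c²)
= (0.965 + 0.890)/(1 + 0.965×0.890) = 1.855/1.85885 = 0.9979

u ≈ 0.9979c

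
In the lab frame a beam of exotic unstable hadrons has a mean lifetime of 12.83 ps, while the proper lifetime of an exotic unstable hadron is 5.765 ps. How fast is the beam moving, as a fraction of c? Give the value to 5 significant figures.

β ≈ 0.89336

γ = Δt/τ₀ = 12.83/5.765 = 2.225499
β = √(1 − 1/γ²) = √(1 − 1/2.225499²) = 0.89336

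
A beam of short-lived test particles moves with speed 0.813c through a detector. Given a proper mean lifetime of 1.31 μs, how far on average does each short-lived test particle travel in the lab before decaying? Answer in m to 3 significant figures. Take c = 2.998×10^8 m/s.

d ≈ 548 m

γ = 1/√(1 − 0.813²) = 1.7174
Dilated lifetime: Δt = γτ₀ = 1.7174 × 1.31 μs = 2.2498 μs
d = vΔt = 0.813c × 2.2498 μs = 2.4374×10^8 m/s × 2.2498×10^-6 s = 548 m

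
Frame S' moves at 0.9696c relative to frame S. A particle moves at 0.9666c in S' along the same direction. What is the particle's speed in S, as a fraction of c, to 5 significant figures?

Relativistic velocity addition: u = (u' + v)/(1 + u'v/c²)
= (0.9666 + 0.9696)/(1 + 0.9666×0.9696) = 1.9362/1.937215 = 0.99948

u ≈ 0.99948c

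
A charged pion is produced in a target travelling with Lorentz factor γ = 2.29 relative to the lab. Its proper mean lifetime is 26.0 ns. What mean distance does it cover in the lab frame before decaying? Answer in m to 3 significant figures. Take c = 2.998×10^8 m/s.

β = √(1 − 1/γ²) = √(1 − 1/2.29²) = 0.89962
Dilated lifetime: Δt = γτ₀ = 2.29 × 26.0 ns = 59.540 ns
d = vΔt = 0.89962c × 59.540 ns = 2.6970×10^8 m/s × 5.9540×10^-8 s = 16.1 m

d ≈ 16.1 m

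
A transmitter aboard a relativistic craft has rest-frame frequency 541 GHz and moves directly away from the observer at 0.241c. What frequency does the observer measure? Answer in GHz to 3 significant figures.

f_obs ≈ 423 GHz

Relativistic Doppler: f_obs = f_src √((1−β)/(1+β))
= 541 × √(0.75900/1.2410) = 541 × 0.78205 = 423 GHz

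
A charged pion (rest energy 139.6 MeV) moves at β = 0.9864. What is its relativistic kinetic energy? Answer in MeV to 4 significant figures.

K ≈ 709.7 MeV

γ = 1/√(1 − 0.9864²) = 6.08411
K = (γ − 1)m₀c² = (6.08411 − 1) × 139.6 MeV = 5.08411 × 139.6 MeV = 709.7 MeV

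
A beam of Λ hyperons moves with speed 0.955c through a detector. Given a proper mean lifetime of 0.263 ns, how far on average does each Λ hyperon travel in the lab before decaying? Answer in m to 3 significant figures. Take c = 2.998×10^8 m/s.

γ = 1/√(1 − 0.955²) = 3.3715
Dilated lifetime: Δt = γτ₀ = 3.3715 × 0.263 ns = 0.88670 ns
d = vΔt = 0.955c × 0.88670 ns = 2.8631×10^8 m/s × 8.8670×10^-10 s = 0.254 m

d ≈ 0.254 m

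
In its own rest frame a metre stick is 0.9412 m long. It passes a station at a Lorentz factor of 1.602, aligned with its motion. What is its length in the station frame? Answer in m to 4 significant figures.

γ = 1.602 (given)
Length contraction: L = L₀/γ = 0.9412/1.602 = 0.5875 m

L ≈ 0.5875 m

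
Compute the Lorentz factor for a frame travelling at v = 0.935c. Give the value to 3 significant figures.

γ ≈ 2.82

γ = 1/√(1 − β²) = 1/√(1 − 0.935²) = 1/√(0.12577) = 2.82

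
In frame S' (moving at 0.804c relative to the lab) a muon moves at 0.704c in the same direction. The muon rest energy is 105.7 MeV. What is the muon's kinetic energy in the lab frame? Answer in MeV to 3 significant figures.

u_lab = (0.704 + 0.804)/(1 + 0.704×0.804) = 0.962953
γ = 1/√(1 − 0.962953²) = 3.7083
K = (γ − 1)m₀c² = (3.7083 − 1) × 105.7 = 2.7083 × 105.7 = 286 MeV

K ≈ 286 MeV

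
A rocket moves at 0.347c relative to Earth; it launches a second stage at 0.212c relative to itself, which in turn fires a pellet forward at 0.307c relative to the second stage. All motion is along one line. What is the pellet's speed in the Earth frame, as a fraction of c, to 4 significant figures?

u ≈ 0.7136c

Compose boost 2: (0.212 + 0.347)/(1 + 0.212×0.347) = 0.5590/1.07356 = 0.520696
Compose boost 3: (0.307 + 0.520696)/(1 + 0.307×0.520696) = 0.827696/1.15985 = 0.7136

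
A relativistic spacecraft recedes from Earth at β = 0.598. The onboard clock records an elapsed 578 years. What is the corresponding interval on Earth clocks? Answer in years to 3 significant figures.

γ = 1/√(1 − 0.598²) = 1.2477
Time dilation: Δt = γτ₀ = 1.2477 × 578 years = 721 years

Δt ≈ 721 years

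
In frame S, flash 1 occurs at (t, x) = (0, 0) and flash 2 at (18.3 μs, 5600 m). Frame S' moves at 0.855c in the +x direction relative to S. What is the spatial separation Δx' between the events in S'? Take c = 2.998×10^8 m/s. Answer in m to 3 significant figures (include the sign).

Δx' ≈ 1750 m

γ = 1/√(1 − 0.855²) = 1.9282
Δx' = γ(Δx − vΔt) = 1.9282 × (5600 m − 0.855×(2.998×10^8 m/s)×18.3×10^-6 s)
= 1.9282 × (909.18 m) = 1750 m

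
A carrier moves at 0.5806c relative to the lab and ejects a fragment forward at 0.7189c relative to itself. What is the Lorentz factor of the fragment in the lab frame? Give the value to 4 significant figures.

γ ≈ 2.504

u_lab = (0.7189 + 0.5806)/(1 + 0.7189×0.5806) = 1.2995/1.417393 = 0.9168238
γ = 1/√(1 − 0.9168238²) = 2.504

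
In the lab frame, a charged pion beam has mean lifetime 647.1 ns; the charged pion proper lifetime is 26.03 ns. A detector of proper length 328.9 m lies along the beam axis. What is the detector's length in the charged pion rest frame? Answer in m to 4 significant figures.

Time dilation ⇒ γ = Δt/τ₀ = 647.1/26.03 = 24.8598
Length contraction: L = L₀/γ = 328.9/24.8598 = 13.23 m

L ≈ 13.23 m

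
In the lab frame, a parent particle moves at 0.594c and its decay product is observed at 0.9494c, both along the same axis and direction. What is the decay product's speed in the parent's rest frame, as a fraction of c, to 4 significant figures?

u' ≈ 0.8150c

Inverse velocity addition: u' = (u − v)/(1 − uv/c²)
= (0.9494 − 0.594)/(1 − 0.9494×0.594) = 0.3554/0.436056 = 0.8150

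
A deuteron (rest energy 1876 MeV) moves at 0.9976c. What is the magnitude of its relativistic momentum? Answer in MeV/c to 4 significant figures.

p ≈ 27030 MeV/c

γ = 1/√(1 − 0.9976²) = 14.4424
p = γβm₀c = 14.4424 × 0.9976 × 1876 MeV/c = 27030 MeV/c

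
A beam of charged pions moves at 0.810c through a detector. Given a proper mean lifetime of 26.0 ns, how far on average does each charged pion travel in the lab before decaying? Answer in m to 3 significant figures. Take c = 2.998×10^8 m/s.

d ≈ 10.8 m

γ = 1/√(1 − 0.810²) = 1.7052
Dilated lifetime: Δt = γτ₀ = 1.7052 × 26.0 ns = 44.336 ns
d = vΔt = 0.810c × 44.336 ns = 2.4284×10^8 m/s × 4.4336×10^-8 s = 10.8 m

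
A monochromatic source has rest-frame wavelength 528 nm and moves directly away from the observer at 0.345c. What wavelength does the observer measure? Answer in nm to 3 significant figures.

λ_obs ≈ 757 nm

Relativistic Doppler: λ_obs = λ_src √((1+β)/(1−β))
= 528 × √(1.3450/0.65500) = 528 × 1.4330 = 757 nm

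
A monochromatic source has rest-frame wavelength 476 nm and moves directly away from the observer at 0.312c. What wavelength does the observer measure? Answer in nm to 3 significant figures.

Relativistic Doppler: λ_obs = λ_src √((1+β)/(1−β))
= 476 × √(1.3120/0.68800) = 476 × 1.3809 = 657 nm

λ_obs ≈ 657 nm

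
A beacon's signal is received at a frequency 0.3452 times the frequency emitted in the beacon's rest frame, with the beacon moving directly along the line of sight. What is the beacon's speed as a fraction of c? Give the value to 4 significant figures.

f_obs/f_src = √((1−β)/(1+β)) = 0.3452  ⇒  (1−β)/(1+β) = 0.119163
β = |1 − D²|/(1 + D²) = |1 − 0.119163|/(1 + 0.119163) = 0.7870

β ≈ 0.7870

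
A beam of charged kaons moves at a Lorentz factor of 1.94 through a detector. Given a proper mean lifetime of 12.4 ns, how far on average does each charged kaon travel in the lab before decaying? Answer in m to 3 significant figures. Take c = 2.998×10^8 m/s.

d ≈ 6.18 m

β = √(1 − 1/γ²) = √(1 − 1/1.94²) = 0.85691
Dilated lifetime: Δt = γτ₀ = 1.94 × 12.4 ns = 24.056 ns
d = vΔt = 0.85691c × 24.056 ns = 2.5690×10^8 m/s × 2.4056×10^-8 s = 6.18 m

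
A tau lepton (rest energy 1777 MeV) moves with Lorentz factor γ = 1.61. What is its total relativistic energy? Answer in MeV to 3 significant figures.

γ = 1.61 (given)
E = γm₀c² = 1.61 × 1777 MeV = 2860 MeV

E ≈ 2860 MeV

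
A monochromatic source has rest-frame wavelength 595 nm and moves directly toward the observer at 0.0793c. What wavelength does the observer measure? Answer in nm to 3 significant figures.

Relativistic Doppler: λ_obs = λ_src √((1−β)/(1+β))
= 595 × √(0.92070/1.0793) = 595 × 0.92361 = 550 nm

λ_obs ≈ 550 nm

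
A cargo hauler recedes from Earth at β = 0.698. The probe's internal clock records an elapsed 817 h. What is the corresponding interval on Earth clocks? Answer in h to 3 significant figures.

Δt ≈ 1140 h

γ = 1/√(1 − 0.698²) = 1.3965
Time dilation: Δt = γτ₀ = 1.3965 × 817 h = 1140 h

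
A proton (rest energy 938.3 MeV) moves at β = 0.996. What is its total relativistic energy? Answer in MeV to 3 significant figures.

γ = 1/√(1 − 0.996²) = 11.192
E = γm₀c² = 11.192 × 938.3 MeV = 10500 MeV

E ≈ 10500 MeV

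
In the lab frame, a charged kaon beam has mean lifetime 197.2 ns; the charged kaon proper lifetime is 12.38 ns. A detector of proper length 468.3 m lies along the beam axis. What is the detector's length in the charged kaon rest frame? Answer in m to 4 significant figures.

Time dilation ⇒ γ = Δt/τ₀ = 197.2/12.38 = 15.9289
Length contraction: L = L₀/γ = 468.3/15.9289 = 29.40 m

L ≈ 29.40 m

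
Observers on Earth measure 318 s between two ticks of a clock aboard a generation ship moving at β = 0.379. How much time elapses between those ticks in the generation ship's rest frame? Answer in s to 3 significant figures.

τ₀ ≈ 294 s

γ = 1/√(1 − 0.379²) = 1.0806
Proper time: τ₀ = Δt/γ = 318/1.0806 = 294 s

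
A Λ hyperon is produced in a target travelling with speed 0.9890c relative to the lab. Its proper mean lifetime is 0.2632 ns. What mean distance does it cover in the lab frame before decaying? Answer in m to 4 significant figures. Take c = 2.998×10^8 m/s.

d ≈ 0.5276 m

γ = 1/√(1 − 0.9890²) = 6.76062
Dilated lifetime: Δt = γτ₀ = 6.76062 × 0.2632 ns = 1.77939 ns
d = vΔt = 0.9890c × 1.77939 ns = 2.96502×10^8 m/s × 1.77939×10^-9 s = 0.5276 m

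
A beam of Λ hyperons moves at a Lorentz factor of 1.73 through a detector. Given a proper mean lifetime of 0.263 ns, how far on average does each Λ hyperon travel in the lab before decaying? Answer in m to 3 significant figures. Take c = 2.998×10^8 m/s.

β = √(1 − 1/γ²) = √(1 − 1/1.73²) = 0.81601
Dilated lifetime: Δt = γτ₀ = 1.73 × 0.263 ns = 0.45499 ns
d = vΔt = 0.81601c × 0.45499 ns = 2.4464×10^8 m/s × 4.5499×10^-10 s = 0.111 m

d ≈ 0.111 m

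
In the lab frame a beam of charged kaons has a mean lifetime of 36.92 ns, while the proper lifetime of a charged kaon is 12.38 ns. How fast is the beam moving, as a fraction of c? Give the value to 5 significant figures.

γ = Δt/τ₀ = 36.92/12.38 = 2.982229
β = √(1 − 1/γ²) = √(1 − 1/2.982229²) = 0.94210

β ≈ 0.94210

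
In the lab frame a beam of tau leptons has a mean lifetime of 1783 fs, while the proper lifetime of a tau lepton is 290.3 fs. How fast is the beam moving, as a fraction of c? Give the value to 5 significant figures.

β ≈ 0.98666

γ = Δt/τ₀ = 1783/290.3 = 6.141922
β = √(1 − 1/γ²) = √(1 − 1/6.141922²) = 0.98666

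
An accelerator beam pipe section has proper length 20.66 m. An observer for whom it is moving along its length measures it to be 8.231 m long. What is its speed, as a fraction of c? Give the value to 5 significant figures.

β ≈ 0.91721

γ = L₀/L = 20.66/8.231 = 2.510023
β = √(1 − 1/γ²) = 0.91721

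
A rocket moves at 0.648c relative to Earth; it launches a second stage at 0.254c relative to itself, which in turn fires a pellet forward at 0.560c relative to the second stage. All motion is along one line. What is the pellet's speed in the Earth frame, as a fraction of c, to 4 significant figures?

Compose boost 2: (0.254 + 0.648)/(1 + 0.254×0.648) = 0.9020/1.16459 = 0.774520
Compose boost 3: (0.560 + 0.774520)/(1 + 0.560×0.774520) = 1.33452/1.43373 = 0.9308

u ≈ 0.9308c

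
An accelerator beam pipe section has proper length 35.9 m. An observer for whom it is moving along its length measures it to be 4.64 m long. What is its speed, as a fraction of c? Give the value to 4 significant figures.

γ = L₀/L = 35.9/4.64 = 7.73707
β = √(1 − 1/γ²) = 0.9916

β ≈ 0.9916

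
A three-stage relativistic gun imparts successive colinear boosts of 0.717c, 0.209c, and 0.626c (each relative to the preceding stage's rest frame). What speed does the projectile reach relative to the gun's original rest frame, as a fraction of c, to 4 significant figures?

Compose boost 2: (0.209 + 0.717)/(1 + 0.209×0.717) = 0.9260/1.14985 = 0.805320
Compose boost 3: (0.626 + 0.805320)/(1 + 0.626×0.805320) = 1.43132/1.50413 = 0.9516

u ≈ 0.9516c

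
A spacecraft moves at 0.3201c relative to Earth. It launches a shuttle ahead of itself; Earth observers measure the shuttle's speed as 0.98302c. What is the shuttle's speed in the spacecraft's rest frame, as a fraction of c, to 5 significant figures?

Inverse velocity addition: u' = (u − v)/(1 − uv/c²)
= (0.98302 − 0.3201)/(1 − 0.98302×0.3201) = 0.66292/0.6853353 = 0.96729

u' ≈ 0.96729c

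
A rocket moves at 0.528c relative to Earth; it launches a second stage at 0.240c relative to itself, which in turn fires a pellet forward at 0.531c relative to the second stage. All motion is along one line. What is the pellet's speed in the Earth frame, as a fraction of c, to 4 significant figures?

Compose boost 2: (0.240 + 0.528)/(1 + 0.240×0.528) = 0.7680/1.12672 = 0.681625
Compose boost 3: (0.531 + 0.681625)/(1 + 0.531×0.681625) = 1.21262/1.36194 = 0.8904

u ≈ 0.8904c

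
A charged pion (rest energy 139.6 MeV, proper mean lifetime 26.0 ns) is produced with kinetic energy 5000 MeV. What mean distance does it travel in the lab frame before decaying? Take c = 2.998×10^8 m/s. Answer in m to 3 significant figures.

d ≈ 287 m

γ = 1 + K/(m₀c²) = 1 + 5000/139.6 = 36.817
β = √(1 − 1/γ²) = 0.99963
Dilated lifetime: γτ₀ = 36.817 × 26.0 ns = 957.23 ns
d = βc·γτ₀ = 0.99963 × (2.998×10^8 m/s) × 9.5723×10^-7 s = 287 m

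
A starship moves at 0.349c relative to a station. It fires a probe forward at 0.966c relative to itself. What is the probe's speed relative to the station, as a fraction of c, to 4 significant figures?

u ≈ 0.9834c

Relativistic velocity addition: u = (u' + v)/(1 + u'v/c²)
= (0.966 + 0.349)/(1 + 0.966×0.349) = 1.315/1.33713 = 0.9834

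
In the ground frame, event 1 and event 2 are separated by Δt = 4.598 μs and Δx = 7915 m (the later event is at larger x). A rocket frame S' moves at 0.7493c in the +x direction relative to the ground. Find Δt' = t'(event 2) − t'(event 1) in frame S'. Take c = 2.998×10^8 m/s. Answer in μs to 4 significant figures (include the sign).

γ = 1/√(1 − 0.7493²) = 1.51005
Δt' = γ(Δt − vΔx/c²) = 1.51005 × (4.598 μs − 0.7493×7915 m / (2.998×10^8 m/s))
= 1.51005 × (-15.1842 μs) = -22.93 μs

Δt' ≈ -22.93 μs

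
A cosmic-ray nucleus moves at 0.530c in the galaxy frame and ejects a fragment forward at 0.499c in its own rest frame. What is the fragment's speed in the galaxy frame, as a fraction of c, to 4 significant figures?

u ≈ 0.8138c

Compose boost 2: (0.499 + 0.530)/(1 + 0.499×0.530) = 1.029/1.26447 = 0.8138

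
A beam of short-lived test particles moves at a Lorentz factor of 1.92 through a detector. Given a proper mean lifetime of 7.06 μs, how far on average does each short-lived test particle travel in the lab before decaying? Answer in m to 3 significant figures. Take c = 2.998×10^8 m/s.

β = √(1 − 1/γ²) = √(1 − 1/1.92²) = 0.85366
Dilated lifetime: Δt = γτ₀ = 1.92 × 7.06 μs = 13.555 μs
d = vΔt = 0.85366c × 13.555 μs = 2.5593×10^8 m/s × 1.3555×10^-5 s = 3470 m

d ≈ 3470 m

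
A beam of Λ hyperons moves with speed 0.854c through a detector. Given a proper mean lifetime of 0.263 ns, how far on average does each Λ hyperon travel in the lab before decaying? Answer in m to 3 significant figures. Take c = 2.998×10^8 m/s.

d ≈ 0.129 m

γ = 1/√(1 − 0.854²) = 1.9221
Dilated lifetime: Δt = γτ₀ = 1.9221 × 0.263 ns = 0.50550 ns
d = vΔt = 0.854c × 0.50550 ns = 2.5603×10^8 m/s × 5.0550×10^-10 s = 0.129 m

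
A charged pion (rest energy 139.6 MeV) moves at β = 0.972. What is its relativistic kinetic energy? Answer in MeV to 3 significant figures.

γ = 1/√(1 − 0.972²) = 4.2557
K = (γ − 1)m₀c² = (4.2557 − 1) × 139.6 MeV = 3.2557 × 139.6 MeV = 454 MeV

K ≈ 454 MeV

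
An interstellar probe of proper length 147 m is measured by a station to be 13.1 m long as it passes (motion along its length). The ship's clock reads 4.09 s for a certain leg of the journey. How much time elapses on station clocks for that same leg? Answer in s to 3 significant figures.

Δt ≈ 45.9 s

Length contraction ⇒ γ = L₀/L = 147/13.1 = 11.221
Time dilation: Δt = γτ₀ = 11.221 × 4.09 s = 45.9 s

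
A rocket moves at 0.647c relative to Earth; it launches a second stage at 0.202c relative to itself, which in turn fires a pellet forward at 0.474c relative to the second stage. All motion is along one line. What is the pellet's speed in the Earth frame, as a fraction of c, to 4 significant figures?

u ≈ 0.9034c

Compose boost 2: (0.202 + 0.647)/(1 + 0.202×0.647) = 0.8490/1.13069 = 0.750866
Compose boost 3: (0.474 + 0.750866)/(1 + 0.474×0.750866) = 1.22487/1.35591 = 0.9034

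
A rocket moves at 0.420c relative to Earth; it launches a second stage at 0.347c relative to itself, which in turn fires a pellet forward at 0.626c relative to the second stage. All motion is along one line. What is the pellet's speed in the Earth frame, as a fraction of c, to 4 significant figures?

u ≈ 0.9129c

Compose boost 2: (0.347 + 0.420)/(1 + 0.347×0.420) = 0.7670/1.14574 = 0.669436
Compose boost 3: (0.626 + 0.669436)/(1 + 0.626×0.669436) = 1.29544/1.41907 = 0.9129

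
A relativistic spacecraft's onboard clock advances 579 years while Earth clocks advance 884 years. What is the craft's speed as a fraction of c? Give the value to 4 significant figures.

γ = Δt/τ₀ = 884/579 = 1.52677
β = √(1 − 1/γ²) = √(1 − 1/1.52677²) = 0.7556

β ≈ 0.7556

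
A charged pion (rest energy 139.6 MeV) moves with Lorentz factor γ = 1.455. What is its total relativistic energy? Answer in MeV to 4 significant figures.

γ = 1.455 (given)
E = γm₀c² = 1.455 × 139.6 MeV = 203.1 MeV

E ≈ 203.1 MeV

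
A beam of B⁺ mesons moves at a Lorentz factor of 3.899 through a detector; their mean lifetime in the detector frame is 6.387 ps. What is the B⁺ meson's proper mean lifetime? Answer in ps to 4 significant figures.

γ = 3.899 (given)
Proper time: τ₀ = Δt/γ = 6.387/3.899 = 1.638 ps

τ₀ ≈ 1.638 ps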